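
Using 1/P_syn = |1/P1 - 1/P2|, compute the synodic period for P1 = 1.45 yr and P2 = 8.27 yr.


1/P_syn = |1/P1 - 1/P2| = |1/1.45 - 1/8.27| => P_syn = 1.7583

1.7583 years


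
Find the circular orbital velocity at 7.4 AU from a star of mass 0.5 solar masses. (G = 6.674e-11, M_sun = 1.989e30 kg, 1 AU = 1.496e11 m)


v = sqrt(GM/r) = sqrt(6.674e-11 * 9.945e+29 / 1.107e+12) = 7743.0816

7743.0816 m/s


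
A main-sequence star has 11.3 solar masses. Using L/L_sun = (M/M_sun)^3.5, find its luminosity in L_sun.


L/L_sun = (M/M_sun)^3.5 = 11.3^3.5 = 4850.3665

4850.3665 L_sun


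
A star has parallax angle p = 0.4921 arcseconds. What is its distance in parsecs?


d = 1/p = 1/0.4921 = 2.0321

2.0321 pc


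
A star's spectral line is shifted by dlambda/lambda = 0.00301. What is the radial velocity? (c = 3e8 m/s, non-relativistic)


v = (dlambda/lambda) * c = 0.00301 * 3e8 = 903000.0

903000.0 m/s


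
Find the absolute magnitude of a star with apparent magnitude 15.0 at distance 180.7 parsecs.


M = m - 5*log10(d) + 5 = 15.0 - 5*log10(180.7) + 5 = 8.7152

8.7152


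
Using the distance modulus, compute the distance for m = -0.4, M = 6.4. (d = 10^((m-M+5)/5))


d = 10^((m - M + 5)/5) = 10^((-0.4 - 6.4 + 5)/5) = 0.4365

0.4365 pc


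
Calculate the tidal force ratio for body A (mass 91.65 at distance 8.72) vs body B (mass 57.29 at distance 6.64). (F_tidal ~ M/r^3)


Ratio = (M1/r1^3) / (M2/r2^3) = (91.65/8.72^3) / (57.29/6.64^3) = 0.7063

0.7063


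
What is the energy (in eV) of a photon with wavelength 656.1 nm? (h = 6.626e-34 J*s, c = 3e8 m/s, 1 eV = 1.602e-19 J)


E = hc/lambda = 6.626e-34 * 3e8 / 6.561e-07 = 3.030e-19 J = 1.8912 eV

1.8912 eV


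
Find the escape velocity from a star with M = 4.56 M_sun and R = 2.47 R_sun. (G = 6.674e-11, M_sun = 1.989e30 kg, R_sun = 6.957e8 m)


M = 4.56 * 1.989e30 kg = 9.06984e+30 kg; R = 2.47 * 6.957e8 m = 1.718379e+09 m. v_esc = sqrt(2GM/R) = sqrt(2 * 6.674e-11 * 9.06984e+30 / 1.718379e+09) = 839360.3183

839360.3183 m/s


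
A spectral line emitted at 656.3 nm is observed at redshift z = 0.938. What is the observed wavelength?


lam_obs = lam_emit * (1 + z) = 656.3 * (1 + 0.938) = 1271.9094

1271.9094 nm


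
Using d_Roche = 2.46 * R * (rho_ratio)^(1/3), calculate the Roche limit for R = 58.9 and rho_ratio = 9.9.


d_Roche = 2.46 * 58.9 * 9.9^(1/3) = 311.1206

311.1206


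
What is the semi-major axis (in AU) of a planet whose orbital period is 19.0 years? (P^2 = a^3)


a = P^(2/3) = 19.0^(2/3) = 7.1204

7.1204 AU


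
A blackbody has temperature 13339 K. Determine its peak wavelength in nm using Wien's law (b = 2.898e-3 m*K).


lam_max = b / T = 2.898e-3 / 13339 = 2.173e-07 m = 217.2577 nm

217.2577 nm


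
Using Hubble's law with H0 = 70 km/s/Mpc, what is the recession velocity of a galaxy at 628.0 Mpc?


v = H0 * d = 70 * 628.0 = 43960.0

43960.0 km/s


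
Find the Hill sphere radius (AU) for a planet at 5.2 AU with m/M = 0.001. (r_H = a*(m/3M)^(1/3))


r_H = a * (m/3M)^(1/3) = 5.2 * (0.001/3)^(1/3) = 0.3605

0.3605 AU


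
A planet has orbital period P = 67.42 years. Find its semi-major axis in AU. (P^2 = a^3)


a = P^(2/3) = 67.42^(2/3) = 16.565

16.565 AU


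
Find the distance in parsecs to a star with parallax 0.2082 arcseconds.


d = 1/p = 1/0.2082 = 4.8031

4.8031 pc


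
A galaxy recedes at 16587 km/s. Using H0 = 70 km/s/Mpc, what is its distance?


d = v / H0 = 16587 / 70 = 236.9571

236.9571 Mpc


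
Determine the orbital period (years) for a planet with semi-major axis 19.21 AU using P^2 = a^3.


P = a^(3/2) = 19.21^1.5 = 84.1959

84.1959 years


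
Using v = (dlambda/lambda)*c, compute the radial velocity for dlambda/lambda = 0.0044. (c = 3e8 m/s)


v = (dlambda/lambda) * c = 0.0044 * 3e8 = 1.320e+06

1.320e+06 m/s


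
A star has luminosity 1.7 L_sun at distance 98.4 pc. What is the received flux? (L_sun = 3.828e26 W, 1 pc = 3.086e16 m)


F = L / (4*pi*d^2) = 6.508e+26 / (4*pi*(3.037e+18)^2) = 5.616e-12

5.616e-12 W/m^2


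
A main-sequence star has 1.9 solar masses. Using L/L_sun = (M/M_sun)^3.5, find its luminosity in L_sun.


L/L_sun = (M/M_sun)^3.5 = 1.9^3.5 = 9.4545

9.4545 L_sun


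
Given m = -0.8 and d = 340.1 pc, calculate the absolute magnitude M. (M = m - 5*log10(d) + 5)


M = m - 5*log10(d) + 5 = -0.8 - 5*log10(340.1) + 5 = -8.458

-8.458


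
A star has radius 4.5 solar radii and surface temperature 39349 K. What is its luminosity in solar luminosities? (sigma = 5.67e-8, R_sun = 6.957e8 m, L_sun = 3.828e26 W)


R = 4.5 * 6.957e8 m = 3.13065e+09 m. L = 4*pi*R^2*sigma*T^4 = 4*pi*(3.13065e+09)^2 * 5.67e-8 * 39349^4 = 1.674159211e+31 W. L/L_sun = 1.674159211e+31 / 3.828e26 = 43734.5666

43734.5666 L_sun


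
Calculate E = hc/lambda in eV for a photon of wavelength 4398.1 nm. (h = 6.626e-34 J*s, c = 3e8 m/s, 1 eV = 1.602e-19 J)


E = hc/lambda = 6.626e-34 * 3e8 / 4.398e-06 = 4.520e-20 J = 0.2821 eV

0.2821 eV


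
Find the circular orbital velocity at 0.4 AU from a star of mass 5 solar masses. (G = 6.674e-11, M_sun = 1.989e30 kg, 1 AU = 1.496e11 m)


v = sqrt(GM/r) = sqrt(6.674e-11 * 9.945e+30 / 5.984e+10) = 105317.2966

105317.2966 m/s


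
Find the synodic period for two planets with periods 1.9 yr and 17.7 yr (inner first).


1/P_syn = |1/P1 - 1/P2| = |1/1.9 - 1/17.7| => P_syn = 2.1285

2.1285 years


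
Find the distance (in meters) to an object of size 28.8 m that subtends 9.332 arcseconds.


D = size / theta_rad, theta_rad = 9.332 * pi/(180*3600) = 4.524e-05, D = 636565.1972

636565.1972 m


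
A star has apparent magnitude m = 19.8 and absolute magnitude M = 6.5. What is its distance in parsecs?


d = 10^((m - M + 5)/5) = 10^((19.8 - 6.5 + 5)/5) = 4570.8819

4570.8819 pc


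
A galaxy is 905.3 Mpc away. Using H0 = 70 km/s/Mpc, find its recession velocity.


v = H0 * d = 70 * 905.3 = 63371.0

63371.0 km/s


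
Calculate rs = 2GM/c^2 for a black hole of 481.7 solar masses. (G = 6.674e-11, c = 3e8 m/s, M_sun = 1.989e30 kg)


M = 481.7 * 1.989e30 kg = 9.581013e+32 kg. rs = 2GM/c^2 = 2 * 6.674e-11 * 9.581013e+32 / (3e8)^2 = 1.421e+06

1.421e+06 m


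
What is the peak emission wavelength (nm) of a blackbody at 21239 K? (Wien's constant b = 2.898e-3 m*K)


lam_max = b / T = 2.898e-3 / 21239 = 1.364e-07 m = 136.4471 nm

136.4471 nm


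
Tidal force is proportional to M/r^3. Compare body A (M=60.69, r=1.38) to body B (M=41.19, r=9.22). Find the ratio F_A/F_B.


Ratio = (M1/r1^3) / (M2/r2^3) = (60.69/1.38^3) / (41.19/9.22^3) = 439.421

439.421


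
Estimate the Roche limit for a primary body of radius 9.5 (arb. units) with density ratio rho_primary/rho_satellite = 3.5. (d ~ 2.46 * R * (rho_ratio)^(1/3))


d_Roche = 2.46 * 9.5 * 3.5^(1/3) = 35.4825

35.4825


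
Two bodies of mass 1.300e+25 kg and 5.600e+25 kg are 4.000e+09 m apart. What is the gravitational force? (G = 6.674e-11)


F = G*m1*m2/r^2 = 6.674e-11 * 1.300e+25 * 5.600e+25 / (4.000e+09)^2 = 6.674e-11 * 7.280e+50 / 1.600e+19 = 3.037e+21

3.037e+21 N


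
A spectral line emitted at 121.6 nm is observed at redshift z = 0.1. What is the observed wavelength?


lam_obs = lam_emit * (1 + z) = 121.6 * (1 + 0.1) = 133.76

133.76 nm


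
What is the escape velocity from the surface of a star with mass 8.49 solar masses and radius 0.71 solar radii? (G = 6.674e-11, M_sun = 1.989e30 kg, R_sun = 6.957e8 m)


M = 8.49 * 1.989e30 kg = 1.688661e+31 kg; R = 0.71 * 6.957e8 m = 4.93947e+08 m. v_esc = sqrt(2GM/R) = sqrt(2 * 6.674e-11 * 1.688661e+31 / 4.93947e+08) = 2.136e+06

2.136e+06 m/s


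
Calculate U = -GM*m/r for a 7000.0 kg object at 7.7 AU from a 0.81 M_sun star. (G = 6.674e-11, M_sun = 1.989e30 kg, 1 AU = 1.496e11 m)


M = 0.81 * 1.989e30 kg = 1.61109e+30 kg; r = 7.7 AU * 1.496e11 m/AU = 1.15192e+12 m. U = -GM*m/r = -(6.674e-11 * 1.61109e+30 * 7000.0) / 1.15192e+12 = -6.534e+11

-6.534e+11 J


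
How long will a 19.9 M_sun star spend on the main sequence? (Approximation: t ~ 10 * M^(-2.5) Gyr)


t = 10 * M^(-2.5) = 10 * 19.9^(-2.5) = 0.0057

0.0057 Gyr


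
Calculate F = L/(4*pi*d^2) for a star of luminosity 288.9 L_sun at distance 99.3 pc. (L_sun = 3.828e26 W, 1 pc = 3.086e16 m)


F = L / (4*pi*d^2) = 1.106e+29 / (4*pi*(3.064e+18)^2) = 9.372e-10

9.372e-10 W/m^2


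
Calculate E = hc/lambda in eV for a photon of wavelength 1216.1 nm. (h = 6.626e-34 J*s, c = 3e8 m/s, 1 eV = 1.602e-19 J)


E = hc/lambda = 6.626e-34 * 3e8 / 1.216e-06 = 1.635e-19 J = 1.0203 eV

1.0203 eV


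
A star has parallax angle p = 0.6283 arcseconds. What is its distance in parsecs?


d = 1/p = 1/0.6283 = 1.5916

1.5916 pc


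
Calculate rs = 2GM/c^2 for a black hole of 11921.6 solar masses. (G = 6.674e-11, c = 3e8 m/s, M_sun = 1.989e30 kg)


M = 11921.6 * 1.989e30 kg = 2.37120624e+34 kg. rs = 2GM/c^2 = 2 * 6.674e-11 * 2.37120624e+34 / (3e8)^2 = 3.517e+07

3.517e+07 m


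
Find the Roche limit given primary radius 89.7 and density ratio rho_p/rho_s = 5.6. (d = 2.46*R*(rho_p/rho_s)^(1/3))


d_Roche = 2.46 * 89.7 * 5.6^(1/3) = 391.8533

391.8533


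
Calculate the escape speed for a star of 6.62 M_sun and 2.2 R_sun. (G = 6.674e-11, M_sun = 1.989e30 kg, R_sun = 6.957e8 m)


M = 6.62 * 1.989e30 kg = 1.316718e+31 kg; R = 2.2 * 6.957e8 m = 1.53054e+09 m. v_esc = sqrt(2GM/R) = sqrt(2 * 6.674e-11 * 1.316718e+31 / 1.53054e+09) = 1.072e+06

1.072e+06 m/s


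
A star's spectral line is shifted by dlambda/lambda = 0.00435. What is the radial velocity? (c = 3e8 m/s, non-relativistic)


v = (dlambda/lambda) * c = 0.00435 * 3e8 = 1.305e+06

1.305e+06 m/s


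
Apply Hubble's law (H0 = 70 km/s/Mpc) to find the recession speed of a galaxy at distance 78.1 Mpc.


v = H0 * d = 70 * 78.1 = 5467.0

5467.0 km/s


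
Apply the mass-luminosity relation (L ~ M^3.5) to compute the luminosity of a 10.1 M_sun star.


L/L_sun = (M/M_sun)^3.5 = 10.1^3.5 = 3274.3478

3274.3478 L_sun


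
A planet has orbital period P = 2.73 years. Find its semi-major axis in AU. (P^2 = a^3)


a = P^(2/3) = 2.73^(2/3) = 1.9533

1.9533 AU


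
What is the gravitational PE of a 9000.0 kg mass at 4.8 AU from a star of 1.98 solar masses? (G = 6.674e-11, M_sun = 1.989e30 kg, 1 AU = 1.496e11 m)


M = 1.98 * 1.989e30 kg = 3.93822e+30 kg; r = 4.8 AU * 1.496e11 m/AU = 7.1808e+11 m. U = -GM*m/r = -(6.674e-11 * 3.93822e+30 * 9000.0) / 7.1808e+11 = -3.294e+12

-3.294e+12 J


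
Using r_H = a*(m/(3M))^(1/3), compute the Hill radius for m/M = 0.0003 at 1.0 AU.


r_H = a * (m/3M)^(1/3) = 1.0 * (0.0003/3)^(1/3) = 0.0464

0.0464 AU


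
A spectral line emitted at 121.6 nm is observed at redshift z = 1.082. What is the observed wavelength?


lam_obs = lam_emit * (1 + z) = 121.6 * (1 + 1.082) = 253.1712

253.1712 nm


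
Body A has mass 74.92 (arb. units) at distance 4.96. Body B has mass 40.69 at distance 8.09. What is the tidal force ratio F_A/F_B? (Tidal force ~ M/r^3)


Ratio = (M1/r1^3) / (M2/r2^3) = (74.92/4.96^3) / (40.69/8.09^3) = 7.9893

7.9893


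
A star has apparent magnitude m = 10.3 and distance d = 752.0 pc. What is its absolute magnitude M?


M = m - 5*log10(d) + 5 = 10.3 - 5*log10(752.0) + 5 = 0.9189

0.9189


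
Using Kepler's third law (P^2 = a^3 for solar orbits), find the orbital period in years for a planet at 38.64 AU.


P = a^(3/2) = 38.64^1.5 = 240.1904

240.1904 years


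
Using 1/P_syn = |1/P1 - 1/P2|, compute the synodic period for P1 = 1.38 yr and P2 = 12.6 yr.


1/P_syn = |1/P1 - 1/P2| = |1/1.38 - 1/12.6| => P_syn = 1.5497

1.5497 years


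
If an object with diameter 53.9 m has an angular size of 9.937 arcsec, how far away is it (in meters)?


D = size / theta_rad, theta_rad = 9.937 * pi/(180*3600) = 4.818e-05, D = 1.119e+06

1.119e+06 m


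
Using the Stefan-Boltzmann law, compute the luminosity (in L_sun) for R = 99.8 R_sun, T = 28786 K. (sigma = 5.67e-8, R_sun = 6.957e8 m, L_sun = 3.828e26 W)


R = 99.8 * 6.957e8 m = 6.943086e+10 m. L = 4*pi*R^2*sigma*T^4 = 4*pi*(6.943086e+10)^2 * 5.67e-8 * 28786^4 = 2.358431661e+33 W. L/L_sun = 2.358431661e+33 / 3.828e26 = 6.161e+06

6.161e+06 L_sun


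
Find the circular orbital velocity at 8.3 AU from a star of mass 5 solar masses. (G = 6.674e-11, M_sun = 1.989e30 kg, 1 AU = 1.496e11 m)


v = sqrt(GM/r) = sqrt(6.674e-11 * 9.945e+30 / 1.242e+12) = 23120.1502

23120.1502 m/s


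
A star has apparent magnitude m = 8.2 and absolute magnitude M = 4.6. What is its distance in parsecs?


d = 10^((m - M + 5)/5) = 10^((8.2 - 4.6 + 5)/5) = 52.4807

52.4807 pc


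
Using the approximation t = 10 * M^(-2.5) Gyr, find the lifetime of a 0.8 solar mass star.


t = 10 * M^(-2.5) = 10 * 0.8^(-2.5) = 17.4693

17.4693 Gyr


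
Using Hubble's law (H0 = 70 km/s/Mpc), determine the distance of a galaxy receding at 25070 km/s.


d = v / H0 = 25070 / 70 = 358.1429

358.1429 Mpc


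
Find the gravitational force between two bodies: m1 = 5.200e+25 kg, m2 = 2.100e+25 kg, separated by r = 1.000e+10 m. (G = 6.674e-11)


F = G*m1*m2/r^2 = 6.674e-11 * 5.200e+25 * 2.100e+25 / (1.000e+10)^2 = 6.674e-11 * 1.092e+51 / 1.000e+20 = 7.288e+20

7.288e+20 N


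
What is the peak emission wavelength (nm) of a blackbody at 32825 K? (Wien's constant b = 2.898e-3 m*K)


lam_max = b / T = 2.898e-3 / 32825 = 8.829e-08 m = 88.2864 nm

88.2864 nm


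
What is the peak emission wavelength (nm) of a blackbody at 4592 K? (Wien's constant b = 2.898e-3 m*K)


lam_max = b / T = 2.898e-3 / 4592 = 6.311e-07 m = 631.0976 nm

631.0976 nm


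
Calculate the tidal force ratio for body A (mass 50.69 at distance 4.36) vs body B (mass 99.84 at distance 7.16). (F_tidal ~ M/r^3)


Ratio = (M1/r1^3) / (M2/r2^3) = (50.69/4.36^3) / (99.84/7.16^3) = 2.2485

2.2485


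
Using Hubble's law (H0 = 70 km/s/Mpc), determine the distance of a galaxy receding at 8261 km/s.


d = v / H0 = 8261 / 70 = 118.0143

118.0143 Mpc


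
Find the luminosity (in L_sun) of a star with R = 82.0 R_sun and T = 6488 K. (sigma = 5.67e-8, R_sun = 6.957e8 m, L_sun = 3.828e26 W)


R = 82.0 * 6.957e8 m = 5.70474e+10 m. L = 4*pi*R^2*sigma*T^4 = 4*pi*(5.70474e+10)^2 * 5.67e-8 * 6488^4 = 4.108733748e+30 W. L/L_sun = 4.108733748e+30 / 3.828e26 = 10733.3692

10733.3692 L_sun


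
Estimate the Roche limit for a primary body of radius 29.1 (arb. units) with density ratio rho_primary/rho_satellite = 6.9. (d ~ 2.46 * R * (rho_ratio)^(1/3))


d_Roche = 2.46 * 29.1 * 6.9^(1/3) = 136.2839

136.2839


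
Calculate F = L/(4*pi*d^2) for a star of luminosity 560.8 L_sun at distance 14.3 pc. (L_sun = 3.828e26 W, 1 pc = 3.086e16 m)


F = L / (4*pi*d^2) = 2.147e+29 / (4*pi*(4.413e+17)^2) = 8.772e-08

8.772e-08 W/m^2


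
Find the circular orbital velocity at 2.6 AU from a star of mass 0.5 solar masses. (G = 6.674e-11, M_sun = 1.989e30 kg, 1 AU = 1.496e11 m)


v = sqrt(GM/r) = sqrt(6.674e-11 * 9.945e+29 / 3.890e+11) = 13063.0029

13063.0029 m/s


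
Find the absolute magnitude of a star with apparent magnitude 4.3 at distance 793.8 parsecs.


M = m - 5*log10(d) + 5 = 4.3 - 5*log10(793.8) + 5 = -5.1986

-5.1986


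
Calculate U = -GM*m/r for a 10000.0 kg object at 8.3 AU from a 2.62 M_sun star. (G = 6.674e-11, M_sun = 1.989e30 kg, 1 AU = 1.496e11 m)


M = 2.62 * 1.989e30 kg = 5.21118e+30 kg; r = 8.3 AU * 1.496e11 m/AU = 1.24168e+12 m. U = -GM*m/r = -(6.674e-11 * 5.21118e+30 * 10000.0) / 1.24168e+12 = -2.801e+12

-2.801e+12 J


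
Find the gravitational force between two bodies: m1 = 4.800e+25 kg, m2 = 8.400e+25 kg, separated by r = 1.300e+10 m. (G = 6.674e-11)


F = G*m1*m2/r^2 = 6.674e-11 * 4.800e+25 * 8.400e+25 / (1.300e+10)^2 = 6.674e-11 * 4.032e+51 / 1.690e+20 = 1.592e+21

1.592e+21 N


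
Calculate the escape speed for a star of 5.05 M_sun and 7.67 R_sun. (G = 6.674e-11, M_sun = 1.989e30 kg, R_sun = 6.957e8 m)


M = 5.05 * 1.989e30 kg = 1.004445e+31 kg; R = 7.67 * 6.957e8 m = 5.336019e+09 m. v_esc = sqrt(2GM/R) = sqrt(2 * 6.674e-11 * 1.004445e+31 / 5.336019e+09) = 501259.3608

501259.3608 m/s


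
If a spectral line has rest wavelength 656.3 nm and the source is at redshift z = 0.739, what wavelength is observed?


lam_obs = lam_emit * (1 + z) = 656.3 * (1 + 0.739) = 1141.3057

1141.3057 nm


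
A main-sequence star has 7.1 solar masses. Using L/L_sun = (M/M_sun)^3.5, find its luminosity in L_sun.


L/L_sun = (M/M_sun)^3.5 = 7.1^3.5 = 953.6834

953.6834 L_sun


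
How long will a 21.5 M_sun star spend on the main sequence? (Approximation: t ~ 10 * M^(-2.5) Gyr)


t = 10 * M^(-2.5) = 10 * 21.5^(-2.5) = 0.0047

0.0047 Gyr


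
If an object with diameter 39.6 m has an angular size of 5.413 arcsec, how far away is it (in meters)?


D = size / theta_rad, theta_rad = 5.413 * pi/(180*3600) = 2.624e-05, D = 1.509e+06

1.509e+06 m


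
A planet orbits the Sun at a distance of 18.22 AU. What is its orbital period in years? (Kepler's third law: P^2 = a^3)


P = a^(3/2) = 18.22^1.5 = 77.7719

77.7719 years


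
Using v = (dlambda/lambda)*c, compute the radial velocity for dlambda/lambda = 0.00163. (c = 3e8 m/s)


v = (dlambda/lambda) * c = 0.00163 * 3e8 = 489000.0

489000.0 m/s


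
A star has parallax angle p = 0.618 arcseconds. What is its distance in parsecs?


d = 1/p = 1/0.618 = 1.6181

1.6181 pc


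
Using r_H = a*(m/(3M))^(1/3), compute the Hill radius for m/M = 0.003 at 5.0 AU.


r_H = a * (m/3M)^(1/3) = 5.0 * (0.003/3)^(1/3) = 0.5

0.5 AU


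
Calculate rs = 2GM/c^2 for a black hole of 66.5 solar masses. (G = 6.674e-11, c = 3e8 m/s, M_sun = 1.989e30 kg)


M = 66.5 * 1.989e30 kg = 1.322685e+32 kg. rs = 2GM/c^2 = 2 * 6.674e-11 * 1.322685e+32 / (3e8)^2 = 196168.882

196168.882 m


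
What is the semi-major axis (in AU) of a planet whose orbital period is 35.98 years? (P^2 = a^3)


a = P^(2/3) = 35.98^(2/3) = 10.8987

10.8987 AU


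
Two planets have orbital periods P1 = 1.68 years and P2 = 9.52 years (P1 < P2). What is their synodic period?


1/P_syn = |1/P1 - 1/P2| = |1/1.68 - 1/9.52| => P_syn = 2.04

2.04 years


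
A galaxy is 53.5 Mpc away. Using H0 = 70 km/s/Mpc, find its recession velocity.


v = H0 * d = 70 * 53.5 = 3745.0

3745.0 km/s


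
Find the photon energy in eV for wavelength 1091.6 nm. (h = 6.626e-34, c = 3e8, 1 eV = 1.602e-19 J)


E = hc/lambda = 6.626e-34 * 3e8 / 1.092e-06 = 1.821e-19 J = 1.1367 eV

1.1367 eV


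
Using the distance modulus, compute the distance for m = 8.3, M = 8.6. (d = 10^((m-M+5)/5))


d = 10^((m - M + 5)/5) = 10^((8.3 - 8.6 + 5)/5) = 8.7096

8.7096 pc


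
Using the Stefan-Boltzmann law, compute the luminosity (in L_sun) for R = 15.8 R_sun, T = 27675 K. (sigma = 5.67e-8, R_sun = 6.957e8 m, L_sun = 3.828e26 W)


R = 15.8 * 6.957e8 m = 1.099206e+10 m. L = 4*pi*R^2*sigma*T^4 = 4*pi*(1.099206e+10)^2 * 5.67e-8 * 27675^4 = 5.050119115e+31 W. L/L_sun = 5.050119115e+31 / 3.828e26 = 131925.7867

131925.7867 L_sun


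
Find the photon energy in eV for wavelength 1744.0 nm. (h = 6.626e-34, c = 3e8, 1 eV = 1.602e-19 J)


E = hc/lambda = 6.626e-34 * 3e8 / 1.744e-06 = 1.140e-19 J = 0.7115 eV

0.7115 eV


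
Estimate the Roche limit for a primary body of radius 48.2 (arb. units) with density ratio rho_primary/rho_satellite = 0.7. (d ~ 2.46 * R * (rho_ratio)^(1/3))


d_Roche = 2.46 * 48.2 * 0.7^(1/3) = 105.2806

105.2806


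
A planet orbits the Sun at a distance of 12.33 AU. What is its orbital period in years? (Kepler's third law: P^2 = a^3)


P = a^(3/2) = 12.33^1.5 = 43.2957

43.2957 years


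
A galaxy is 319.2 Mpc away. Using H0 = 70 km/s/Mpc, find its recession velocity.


v = H0 * d = 70 * 319.2 = 22344.0

22344.0 km/s


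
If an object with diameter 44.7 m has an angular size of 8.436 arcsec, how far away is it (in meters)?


D = size / theta_rad, theta_rad = 8.436 * pi/(180*3600) = 4.090e-05, D = 1.093e+06

1.093e+06 m


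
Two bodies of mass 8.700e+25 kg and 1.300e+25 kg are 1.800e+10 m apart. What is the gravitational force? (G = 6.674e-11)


F = G*m1*m2/r^2 = 6.674e-11 * 8.700e+25 * 1.300e+25 / (1.800e+10)^2 = 6.674e-11 * 1.131e+51 / 3.240e+20 = 2.330e+20

2.330e+20 N


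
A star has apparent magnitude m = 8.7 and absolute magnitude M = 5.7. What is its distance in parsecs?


d = 10^((m - M + 5)/5) = 10^((8.7 - 5.7 + 5)/5) = 39.8107

39.8107 pc


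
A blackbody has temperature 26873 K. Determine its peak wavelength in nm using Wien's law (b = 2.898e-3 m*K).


lam_max = b / T = 2.898e-3 / 26873 = 1.078e-07 m = 107.8406 nm

107.8406 nm


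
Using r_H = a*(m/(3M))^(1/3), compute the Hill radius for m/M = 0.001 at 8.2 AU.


r_H = a * (m/3M)^(1/3) = 8.2 * (0.001/3)^(1/3) = 0.5686

0.5686 AU


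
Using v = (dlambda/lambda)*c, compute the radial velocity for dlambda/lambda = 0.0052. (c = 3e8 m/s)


v = (dlambda/lambda) * c = 0.0052 * 3e8 = 1.560e+06

1.560e+06 m/s


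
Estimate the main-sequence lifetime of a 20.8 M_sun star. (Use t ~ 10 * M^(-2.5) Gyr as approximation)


t = 10 * M^(-2.5) = 10 * 20.8^(-2.5) = 0.0051

0.0051 Gyr


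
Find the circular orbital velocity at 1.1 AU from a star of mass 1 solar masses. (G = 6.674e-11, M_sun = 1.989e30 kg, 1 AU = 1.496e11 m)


v = sqrt(GM/r) = sqrt(6.674e-11 * 1.989e+30 / 1.646e+11) = 28401.9627

28401.9627 m/s


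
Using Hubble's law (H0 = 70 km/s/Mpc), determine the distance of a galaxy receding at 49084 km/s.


d = v / H0 = 49084 / 70 = 701.2

701.2 Mpc


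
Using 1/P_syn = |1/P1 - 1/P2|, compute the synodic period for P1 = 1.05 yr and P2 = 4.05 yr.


1/P_syn = |1/P1 - 1/P2| = |1/1.05 - 1/4.05| => P_syn = 1.4175

1.4175 years


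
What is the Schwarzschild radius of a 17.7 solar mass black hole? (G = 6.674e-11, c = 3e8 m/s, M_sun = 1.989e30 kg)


M = 17.7 * 1.989e30 kg = 3.52053e+31 kg. rs = 2GM/c^2 = 2 * 6.674e-11 * 3.52053e+31 / (3e8)^2 = 52213.3716

52213.3716 m


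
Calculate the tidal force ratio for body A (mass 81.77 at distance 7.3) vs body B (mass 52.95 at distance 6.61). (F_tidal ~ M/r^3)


Ratio = (M1/r1^3) / (M2/r2^3) = (81.77/7.3^3) / (52.95/6.61^3) = 1.1465

1.1465


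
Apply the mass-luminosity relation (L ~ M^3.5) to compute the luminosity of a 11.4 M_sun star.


L/L_sun = (M/M_sun)^3.5 = 11.4^3.5 = 5002.2683

5002.2683 L_sun


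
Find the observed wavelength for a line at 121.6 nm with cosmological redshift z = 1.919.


lam_obs = lam_emit * (1 + z) = 121.6 * (1 + 1.919) = 354.9504

354.9504 nm


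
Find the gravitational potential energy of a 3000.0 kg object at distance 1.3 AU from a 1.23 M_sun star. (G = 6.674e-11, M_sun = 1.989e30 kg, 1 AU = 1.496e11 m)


M = 1.23 * 1.989e30 kg = 2.44647e+30 kg; r = 1.3 AU * 1.496e11 m/AU = 1.9448e+11 m. U = -GM*m/r = -(6.674e-11 * 2.44647e+30 * 3000.0) / 1.9448e+11 = -2.519e+12

-2.519e+12 J


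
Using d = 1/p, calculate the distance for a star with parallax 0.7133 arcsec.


d = 1/p = 1/0.7133 = 1.4019

1.4019 pc


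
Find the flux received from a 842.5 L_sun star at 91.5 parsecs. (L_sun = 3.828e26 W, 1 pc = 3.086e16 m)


F = L / (4*pi*d^2) = 3.225e+29 / (4*pi*(2.824e+18)^2) = 3.219e-09

3.219e-09 W/m^2


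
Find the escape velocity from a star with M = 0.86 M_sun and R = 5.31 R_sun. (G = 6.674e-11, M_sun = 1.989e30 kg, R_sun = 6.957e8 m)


M = 0.86 * 1.989e30 kg = 1.71054e+30 kg; R = 5.31 * 6.957e8 m = 3.694167e+09 m. v_esc = sqrt(2GM/R) = sqrt(2 * 6.674e-11 * 1.71054e+30 / 3.694167e+09) = 248608.7752

248608.7752 m/s


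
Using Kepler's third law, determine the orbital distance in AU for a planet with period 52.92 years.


a = P^(2/3) = 52.92^(2/3) = 14.0955

14.0955 AU


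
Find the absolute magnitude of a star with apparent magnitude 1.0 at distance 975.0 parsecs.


M = m - 5*log10(d) + 5 = 1.0 - 5*log10(975.0) + 5 = -8.945

-8.945


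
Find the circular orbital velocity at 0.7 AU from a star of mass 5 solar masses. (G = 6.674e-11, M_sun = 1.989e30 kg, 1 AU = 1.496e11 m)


v = sqrt(GM/r) = sqrt(6.674e-11 * 9.945e+30 / 1.047e+11) = 79612.393

79612.393 m/s


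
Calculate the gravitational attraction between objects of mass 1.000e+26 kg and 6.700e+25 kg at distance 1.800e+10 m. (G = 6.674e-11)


F = G*m1*m2/r^2 = 6.674e-11 * 1.000e+26 * 6.700e+25 / (1.800e+10)^2 = 6.674e-11 * 6.700e+51 / 3.240e+20 = 1.380e+21

1.380e+21 N


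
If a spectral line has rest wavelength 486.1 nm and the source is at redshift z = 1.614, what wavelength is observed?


lam_obs = lam_emit * (1 + z) = 486.1 * (1 + 1.614) = 1270.6654

1270.6654 nm


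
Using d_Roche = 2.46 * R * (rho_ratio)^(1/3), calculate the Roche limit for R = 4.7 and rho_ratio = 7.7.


d_Roche = 2.46 * 4.7 * 7.7^(1/3) = 22.8313

22.8313


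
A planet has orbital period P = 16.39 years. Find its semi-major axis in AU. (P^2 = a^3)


a = P^(2/3) = 16.39^(2/3) = 6.4524

6.4524 AU


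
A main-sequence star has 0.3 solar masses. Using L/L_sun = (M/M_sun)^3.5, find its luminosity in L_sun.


L/L_sun = (M/M_sun)^3.5 = 0.3^3.5 = 0.0148

0.0148 L_sun


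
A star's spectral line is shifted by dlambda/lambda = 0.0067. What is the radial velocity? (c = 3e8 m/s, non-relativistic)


v = (dlambda/lambda) * c = 0.0067 * 3e8 = 2.010e+06

2.010e+06 m/s


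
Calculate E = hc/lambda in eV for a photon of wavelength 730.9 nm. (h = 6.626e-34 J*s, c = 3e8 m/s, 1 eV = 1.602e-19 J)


E = hc/lambda = 6.626e-34 * 3e8 / 7.309e-07 = 2.720e-19 J = 1.6977 eV

1.6977 eV


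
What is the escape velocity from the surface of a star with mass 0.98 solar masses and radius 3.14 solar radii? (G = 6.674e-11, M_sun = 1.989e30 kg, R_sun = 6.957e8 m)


M = 0.98 * 1.989e30 kg = 1.94922e+30 kg; R = 3.14 * 6.957e8 m = 2.184498e+09 m. v_esc = sqrt(2GM/R) = sqrt(2 * 6.674e-11 * 1.94922e+30 / 2.184498e+09) = 345114.0996

345114.0996 m/s


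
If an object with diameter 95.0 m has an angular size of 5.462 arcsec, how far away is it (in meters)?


D = size / theta_rad, theta_rad = 5.462 * pi/(180*3600) = 2.648e-05, D = 3.588e+06

3.588e+06 m


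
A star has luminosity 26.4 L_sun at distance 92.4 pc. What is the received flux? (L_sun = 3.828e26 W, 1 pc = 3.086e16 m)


F = L / (4*pi*d^2) = 1.011e+28 / (4*pi*(2.851e+18)^2) = 9.891e-11

9.891e-11 W/m^2


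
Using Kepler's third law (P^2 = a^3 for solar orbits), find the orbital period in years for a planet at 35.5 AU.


P = a^(3/2) = 35.5^1.5 = 211.5157

211.5157 years


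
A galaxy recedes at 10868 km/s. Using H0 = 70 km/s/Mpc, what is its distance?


d = v / H0 = 10868 / 70 = 155.2571

155.2571 Mpc


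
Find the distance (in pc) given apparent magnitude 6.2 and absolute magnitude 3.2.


d = 10^((m - M + 5)/5) = 10^((6.2 - 3.2 + 5)/5) = 39.8107

39.8107 pc


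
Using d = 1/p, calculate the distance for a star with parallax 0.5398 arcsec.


d = 1/p = 1/0.5398 = 1.8525

1.8525 pc


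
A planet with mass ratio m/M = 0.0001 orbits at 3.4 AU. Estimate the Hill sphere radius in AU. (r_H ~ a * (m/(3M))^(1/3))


r_H = a * (m/3M)^(1/3) = 3.4 * (0.0001/3)^(1/3) = 0.1094

0.1094 AU


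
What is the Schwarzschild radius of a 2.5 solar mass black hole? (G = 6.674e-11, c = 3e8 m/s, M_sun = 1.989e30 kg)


M = 2.5 * 1.989e30 kg = 4.9725e+30 kg. rs = 2GM/c^2 = 2 * 6.674e-11 * 4.9725e+30 / (3e8)^2 = 7374.77

7374.77 m


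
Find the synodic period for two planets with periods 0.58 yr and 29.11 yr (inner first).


1/P_syn = |1/P1 - 1/P2| = |1/0.58 - 1/29.11| => P_syn = 0.5918

0.5918 years


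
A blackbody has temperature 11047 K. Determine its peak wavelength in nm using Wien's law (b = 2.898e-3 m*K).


lam_max = b / T = 2.898e-3 / 11047 = 2.623e-07 m = 262.3337 nm

262.3337 nm


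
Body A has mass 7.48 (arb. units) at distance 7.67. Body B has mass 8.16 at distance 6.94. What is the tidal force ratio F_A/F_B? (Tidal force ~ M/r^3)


Ratio = (M1/r1^3) / (M2/r2^3) = (7.48/7.67^3) / (8.16/6.94^3) = 0.6791

0.6791


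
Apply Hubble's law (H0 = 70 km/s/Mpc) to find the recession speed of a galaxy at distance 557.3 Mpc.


v = H0 * d = 70 * 557.3 = 39011.0

39011.0 km/s


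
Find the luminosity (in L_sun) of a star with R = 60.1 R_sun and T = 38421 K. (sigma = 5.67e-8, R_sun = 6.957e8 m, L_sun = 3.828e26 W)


R = 60.1 * 6.957e8 m = 4.181157e+10 m. L = 4*pi*R^2*sigma*T^4 = 4*pi*(4.181157e+10)^2 * 5.67e-8 * 38421^4 = 2.714316774e+33 W. L/L_sun = 2.714316774e+33 / 3.828e26 = 7.091e+06

7.091e+06 L_sun


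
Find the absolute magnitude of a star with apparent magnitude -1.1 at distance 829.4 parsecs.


M = m - 5*log10(d) + 5 = -1.1 - 5*log10(829.4) + 5 = -10.6938

-10.6938


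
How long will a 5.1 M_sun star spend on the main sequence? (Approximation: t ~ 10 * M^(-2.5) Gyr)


t = 10 * M^(-2.5) = 10 * 5.1^(-2.5) = 0.1702

0.1702 Gyr


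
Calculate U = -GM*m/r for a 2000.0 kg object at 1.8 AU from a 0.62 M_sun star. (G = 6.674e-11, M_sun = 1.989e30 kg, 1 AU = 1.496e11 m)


M = 0.62 * 1.989e30 kg = 1.23318e+30 kg; r = 1.8 AU * 1.496e11 m/AU = 2.6928e+11 m. U = -GM*m/r = -(6.674e-11 * 1.23318e+30 * 2000.0) / 2.6928e+11 = -6.113e+11

-6.113e+11 J


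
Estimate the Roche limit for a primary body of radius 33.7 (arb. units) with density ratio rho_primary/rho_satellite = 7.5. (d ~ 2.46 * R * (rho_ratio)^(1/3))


d_Roche = 2.46 * 33.7 * 7.5^(1/3) = 162.2752

162.2752


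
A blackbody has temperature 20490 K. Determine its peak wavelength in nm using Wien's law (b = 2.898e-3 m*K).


lam_max = b / T = 2.898e-3 / 20490 = 1.414e-07 m = 141.4348 nm

141.4348 nm


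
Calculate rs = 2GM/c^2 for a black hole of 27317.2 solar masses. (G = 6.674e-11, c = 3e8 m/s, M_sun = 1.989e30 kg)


M = 27317.2 * 1.989e30 kg = 5.43339108e+34 kg. rs = 2GM/c^2 = 2 * 6.674e-11 * 5.43339108e+34 / (3e8)^2 = 8.058e+07

8.058e+07 m


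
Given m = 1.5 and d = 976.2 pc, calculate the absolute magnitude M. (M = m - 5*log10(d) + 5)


M = m - 5*log10(d) + 5 = 1.5 - 5*log10(976.2) + 5 = -8.4477

-8.4477


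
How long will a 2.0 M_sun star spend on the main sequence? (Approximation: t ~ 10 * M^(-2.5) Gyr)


t = 10 * M^(-2.5) = 10 * 2.0^(-2.5) = 1.7678

1.7678 Gyr


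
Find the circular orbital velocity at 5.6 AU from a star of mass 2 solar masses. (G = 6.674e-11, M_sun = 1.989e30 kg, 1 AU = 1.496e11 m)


v = sqrt(GM/r) = sqrt(6.674e-11 * 3.978e+30 / 8.378e+11) = 17801.8723

17801.8723 m/s


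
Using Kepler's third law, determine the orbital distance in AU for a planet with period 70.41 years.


a = P^(2/3) = 70.41^(2/3) = 17.0513

17.0513 AU


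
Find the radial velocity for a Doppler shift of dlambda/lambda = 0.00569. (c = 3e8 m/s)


v = (dlambda/lambda) * c = 0.00569 * 3e8 = 1.707e+06

1.707e+06 m/s


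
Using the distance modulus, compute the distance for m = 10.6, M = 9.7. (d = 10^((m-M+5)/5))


d = 10^((m - M + 5)/5) = 10^((10.6 - 9.7 + 5)/5) = 15.1356

15.1356 pc


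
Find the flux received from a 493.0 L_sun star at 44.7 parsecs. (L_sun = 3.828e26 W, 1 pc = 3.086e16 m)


F = L / (4*pi*d^2) = 1.887e+29 / (4*pi*(1.379e+18)^2) = 7.892e-09

7.892e-09 W/m^2


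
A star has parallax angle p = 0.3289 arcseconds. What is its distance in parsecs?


d = 1/p = 1/0.3289 = 3.0404

3.0404 pc


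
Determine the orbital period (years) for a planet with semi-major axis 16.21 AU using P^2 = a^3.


P = a^(3/2) = 16.21^1.5 = 65.2641

65.2641 years


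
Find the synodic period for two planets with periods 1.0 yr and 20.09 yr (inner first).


1/P_syn = |1/P1 - 1/P2| = |1/1.0 - 1/20.09| => P_syn = 1.0524

1.0524 years


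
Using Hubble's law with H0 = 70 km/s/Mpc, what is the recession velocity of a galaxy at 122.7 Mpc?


v = H0 * d = 70 * 122.7 = 8589.0

8589.0 km/s


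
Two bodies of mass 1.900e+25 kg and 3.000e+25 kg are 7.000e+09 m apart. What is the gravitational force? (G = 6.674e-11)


F = G*m1*m2/r^2 = 6.674e-11 * 1.900e+25 * 3.000e+25 / (7.000e+09)^2 = 6.674e-11 * 5.700e+50 / 4.900e+19 = 7.764e+20

7.764e+20 N


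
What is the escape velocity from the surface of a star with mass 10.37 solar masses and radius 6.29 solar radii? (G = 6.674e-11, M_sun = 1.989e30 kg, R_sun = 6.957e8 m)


M = 10.37 * 1.989e30 kg = 2.062593e+31 kg; R = 6.29 * 6.957e8 m = 4.375953e+09 m. v_esc = sqrt(2GM/R) = sqrt(2 * 6.674e-11 * 2.062593e+31 / 4.375953e+09) = 793192.4

793192.4 m/s


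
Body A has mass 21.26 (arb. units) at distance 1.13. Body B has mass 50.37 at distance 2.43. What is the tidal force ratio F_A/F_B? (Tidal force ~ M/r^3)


Ratio = (M1/r1^3) / (M2/r2^3) = (21.26/1.13^3) / (50.37/2.43^3) = 4.1973

4.1973


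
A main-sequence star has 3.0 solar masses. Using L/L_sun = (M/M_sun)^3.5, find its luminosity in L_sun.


L/L_sun = (M/M_sun)^3.5 = 3.0^3.5 = 46.7654

46.7654 L_sun


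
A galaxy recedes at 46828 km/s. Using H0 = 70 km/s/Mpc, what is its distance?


d = v / H0 = 46828 / 70 = 668.9714

668.9714 Mpc


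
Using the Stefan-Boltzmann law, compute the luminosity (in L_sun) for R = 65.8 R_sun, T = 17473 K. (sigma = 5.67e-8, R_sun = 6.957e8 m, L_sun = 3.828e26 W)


R = 65.8 * 6.957e8 m = 4.577706e+10 m. L = 4*pi*R^2*sigma*T^4 = 4*pi*(4.577706e+10)^2 * 5.67e-8 * 17473^4 = 1.39174165e+32 W. L/L_sun = 1.39174165e+32 / 3.828e26 = 363568.8742

363568.8742 L_sun


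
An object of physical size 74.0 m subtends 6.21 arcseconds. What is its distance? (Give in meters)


D = size / theta_rad, theta_rad = 6.21 * pi/(180*3600) = 3.011e-05, D = 2.458e+06

2.458e+06 m


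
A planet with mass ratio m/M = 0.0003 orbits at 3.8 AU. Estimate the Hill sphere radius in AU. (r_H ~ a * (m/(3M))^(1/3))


r_H = a * (m/3M)^(1/3) = 3.8 * (0.0003/3)^(1/3) = 0.1764

0.1764 AU


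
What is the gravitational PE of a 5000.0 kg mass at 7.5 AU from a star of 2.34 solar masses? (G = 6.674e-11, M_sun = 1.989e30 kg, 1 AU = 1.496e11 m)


M = 2.34 * 1.989e30 kg = 4.65426e+30 kg; r = 7.5 AU * 1.496e11 m/AU = 1.122e+12 m. U = -GM*m/r = -(6.674e-11 * 4.65426e+30 * 5000.0) / 1.122e+12 = -1.384e+12

-1.384e+12 J


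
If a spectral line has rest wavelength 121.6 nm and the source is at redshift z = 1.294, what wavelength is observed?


lam_obs = lam_emit * (1 + z) = 121.6 * (1 + 1.294) = 278.9504

278.9504 nm


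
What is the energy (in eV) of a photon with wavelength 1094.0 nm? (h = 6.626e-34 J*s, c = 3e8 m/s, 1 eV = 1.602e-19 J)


E = hc/lambda = 6.626e-34 * 3e8 / 1.094e-06 = 1.817e-19 J = 1.1342 eV

1.1342 eV


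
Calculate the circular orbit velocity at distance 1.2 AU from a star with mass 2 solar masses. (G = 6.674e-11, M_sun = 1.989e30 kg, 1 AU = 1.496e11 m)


v = sqrt(GM/r) = sqrt(6.674e-11 * 3.978e+30 / 1.795e+11) = 38456.4393

38456.4393 m/s


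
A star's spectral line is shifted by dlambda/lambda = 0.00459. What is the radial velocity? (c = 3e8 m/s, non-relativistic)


v = (dlambda/lambda) * c = 0.00459 * 3e8 = 1.377e+06

1.377e+06 m/s


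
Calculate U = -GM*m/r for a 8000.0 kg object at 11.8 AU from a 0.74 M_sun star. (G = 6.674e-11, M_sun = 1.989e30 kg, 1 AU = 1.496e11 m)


M = 0.74 * 1.989e30 kg = 1.47186e+30 kg; r = 11.8 AU * 1.496e11 m/AU = 1.76528e+12 m. U = -GM*m/r = -(6.674e-11 * 1.47186e+30 * 8000.0) / 1.76528e+12 = -4.452e+11

-4.452e+11 J


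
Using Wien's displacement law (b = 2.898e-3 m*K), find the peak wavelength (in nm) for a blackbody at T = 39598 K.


lam_max = b / T = 2.898e-3 / 39598 = 7.319e-08 m = 73.1855 nm

73.1855 nm


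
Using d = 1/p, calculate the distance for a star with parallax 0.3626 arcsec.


d = 1/p = 1/0.3626 = 2.7579

2.7579 pc


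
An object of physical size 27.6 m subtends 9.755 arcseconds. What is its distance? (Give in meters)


D = size / theta_rad, theta_rad = 9.755 * pi/(180*3600) = 4.729e-05, D = 583588.7906

583588.7906 m


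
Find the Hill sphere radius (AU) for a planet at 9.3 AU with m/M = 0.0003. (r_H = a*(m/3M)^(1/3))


r_H = a * (m/3M)^(1/3) = 9.3 * (0.0003/3)^(1/3) = 0.4317

0.4317 AU


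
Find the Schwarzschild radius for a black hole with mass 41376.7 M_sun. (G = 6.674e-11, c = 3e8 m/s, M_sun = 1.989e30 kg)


M = 41376.7 * 1.989e30 kg = 8.22982563e+34 kg. rs = 2GM/c^2 = 2 * 6.674e-11 * 8.22982563e+34 / (3e8)^2 = 1.221e+08

1.221e+08 m


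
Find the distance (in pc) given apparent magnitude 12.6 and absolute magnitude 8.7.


d = 10^((m - M + 5)/5) = 10^((12.6 - 8.7 + 5)/5) = 60.256

60.256 pc


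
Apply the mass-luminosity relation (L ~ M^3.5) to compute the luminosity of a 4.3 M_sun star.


L/L_sun = (M/M_sun)^3.5 = 4.3^3.5 = 164.8692

164.8692 L_sun


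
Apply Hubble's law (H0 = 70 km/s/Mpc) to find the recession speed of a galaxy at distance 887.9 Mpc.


v = H0 * d = 70 * 887.9 = 62153.0

62153.0 km/s


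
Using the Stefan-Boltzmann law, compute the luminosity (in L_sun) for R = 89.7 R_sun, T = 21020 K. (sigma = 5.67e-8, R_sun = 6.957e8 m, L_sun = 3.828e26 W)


R = 89.7 * 6.957e8 m = 6.240429e+10 m. L = 4*pi*R^2*sigma*T^4 = 4*pi*(6.240429e+10)^2 * 5.67e-8 * 21020^4 = 5.416923003e+32 W. L/L_sun = 5.416923003e+32 / 3.828e26 = 1.415e+06

1.415e+06 L_sun


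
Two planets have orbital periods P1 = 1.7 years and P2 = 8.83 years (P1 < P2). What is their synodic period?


1/P_syn = |1/P1 - 1/P2| = |1/1.7 - 1/8.83| => P_syn = 2.1053

2.1053 years


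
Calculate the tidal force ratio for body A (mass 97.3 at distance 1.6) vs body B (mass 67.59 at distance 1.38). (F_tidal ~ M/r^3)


Ratio = (M1/r1^3) / (M2/r2^3) = (97.3/1.6^3) / (67.59/1.38^3) = 0.9237

0.9237


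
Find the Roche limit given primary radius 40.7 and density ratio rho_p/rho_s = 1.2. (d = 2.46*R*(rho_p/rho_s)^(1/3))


d_Roche = 2.46 * 40.7 * 1.2^(1/3) = 106.3955

106.3955


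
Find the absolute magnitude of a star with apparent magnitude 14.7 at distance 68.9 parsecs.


M = m - 5*log10(d) + 5 = 14.7 - 5*log10(68.9) + 5 = 10.5089

10.5089


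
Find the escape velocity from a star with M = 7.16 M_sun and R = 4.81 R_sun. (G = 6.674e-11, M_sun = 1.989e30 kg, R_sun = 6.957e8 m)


M = 7.16 * 1.989e30 kg = 1.424124e+31 kg; R = 4.81 * 6.957e8 m = 3.346317e+09 m. v_esc = sqrt(2GM/R) = sqrt(2 * 6.674e-11 * 1.424124e+31 / 3.346317e+09) = 753699.9073

753699.9073 m/s


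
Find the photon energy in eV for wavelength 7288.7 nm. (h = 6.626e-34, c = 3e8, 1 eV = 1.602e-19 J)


E = hc/lambda = 6.626e-34 * 3e8 / 7.289e-06 = 2.727e-20 J = 0.1702 eV

0.1702 eV


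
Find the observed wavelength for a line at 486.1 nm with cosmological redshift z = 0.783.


lam_obs = lam_emit * (1 + z) = 486.1 * (1 + 0.783) = 866.7163

866.7163 nm


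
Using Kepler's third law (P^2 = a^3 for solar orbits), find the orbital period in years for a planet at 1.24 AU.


P = a^(3/2) = 1.24^1.5 = 1.3808

1.3808 years


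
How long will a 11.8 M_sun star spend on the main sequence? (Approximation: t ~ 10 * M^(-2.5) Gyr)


t = 10 * M^(-2.5) = 10 * 11.8^(-2.5) = 0.0209

0.0209 Gyr


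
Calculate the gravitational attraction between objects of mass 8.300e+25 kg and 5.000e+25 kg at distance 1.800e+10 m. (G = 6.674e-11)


F = G*m1*m2/r^2 = 6.674e-11 * 8.300e+25 * 5.000e+25 / (1.800e+10)^2 = 6.674e-11 * 4.150e+51 / 3.240e+20 = 8.548e+20

8.548e+20 N


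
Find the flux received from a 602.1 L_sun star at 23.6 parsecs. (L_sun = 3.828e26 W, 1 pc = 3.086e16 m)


F = L / (4*pi*d^2) = 2.305e+29 / (4*pi*(7.283e+17)^2) = 3.458e-08

3.458e-08 W/m^2


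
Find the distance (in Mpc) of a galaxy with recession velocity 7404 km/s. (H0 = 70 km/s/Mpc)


d = v / H0 = 7404 / 70 = 105.7714

105.7714 Mpc


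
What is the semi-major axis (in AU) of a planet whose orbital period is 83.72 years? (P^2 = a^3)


a = P^(2/3) = 83.72^(2/3) = 19.1375

19.1375 AU
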